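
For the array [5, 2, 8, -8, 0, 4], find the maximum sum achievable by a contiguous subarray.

Using Kadane's algorithm on [5, 2, 8, -8, 0, 4]:

Scanning through the array:
Position 1 (value 2): max_ending_here = 7, max_so_far = 7
Position 2 (value 8): max_ending_here = 15, max_so_far = 15
Position 3 (value -8): max_ending_here = 7, max_so_far = 15
Position 4 (value 0): max_ending_here = 7, max_so_far = 15
Position 5 (value 4): max_ending_here = 11, max_so_far = 15

Maximum subarray: [5, 2, 8]
Maximum sum: 15

The maximum subarray is [5, 2, 8] with sum 15. This subarray runs from index 0 to index 2.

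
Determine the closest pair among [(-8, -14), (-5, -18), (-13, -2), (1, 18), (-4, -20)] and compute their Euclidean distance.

Computing all pairwise distances among 5 points:

d((-8, -14), (-5, -18)) = 5.0
d((-8, -14), (-13, -2)) = 13.0
d((-8, -14), (1, 18)) = 33.2415
d((-8, -14), (-4, -20)) = 7.2111
d((-5, -18), (-13, -2)) = 17.8885
d((-5, -18), (1, 18)) = 36.4966
d((-5, -18), (-4, -20)) = 2.2361 <-- minimum
d((-13, -2), (1, 18)) = 24.4131
d((-13, -2), (-4, -20)) = 20.1246
d((1, 18), (-4, -20)) = 38.3275

Closest pair: (-5, -18) and (-4, -20) with distance 2.2361

The closest pair is (-5, -18) and (-4, -20) with Euclidean distance 2.2361. For 5 points, brute-force pairwise comparison is shown above. For large n, the divide-and-conquer algorithm (sort by x, recurse on halves, check the dividing strip) achieves O(n log n).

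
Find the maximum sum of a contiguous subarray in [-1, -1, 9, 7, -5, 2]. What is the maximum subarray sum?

Using Kadane's algorithm on [-1, -1, 9, 7, -5, 2]:

Scanning through the array:
Position 1 (value -1): max_ending_here = -1, max_so_far = -1
Position 2 (value 9): max_ending_here = 9, max_so_far = 9
Position 3 (value 7): max_ending_here = 16, max_so_far = 16
Position 4 (value -5): max_ending_here = 11, max_so_far = 16
Position 5 (value 2): max_ending_here = 13, max_so_far = 16

Maximum subarray: [9, 7]
Maximum sum: 16

The maximum subarray is [9, 7] with sum 16. This subarray runs from index 2 to index 3.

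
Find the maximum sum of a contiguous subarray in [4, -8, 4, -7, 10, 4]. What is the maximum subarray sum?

Using Kadane's algorithm on [4, -8, 4, -7, 10, 4]:

Scanning through the array:
Position 1 (value -8): max_ending_here = -4, max_so_far = 4
Position 2 (value 4): max_ending_here = 4, max_so_far = 4
Position 3 (value -7): max_ending_here = -3, max_so_far = 4
Position 4 (value 10): max_ending_here = 10, max_so_far = 10
Position 5 (value 4): max_ending_here = 14, max_so_far = 14

Maximum subarray: [10, 4]
Maximum sum: 14

The maximum subarray is [10, 4] with sum 14. This subarray runs from index 4 to index 5.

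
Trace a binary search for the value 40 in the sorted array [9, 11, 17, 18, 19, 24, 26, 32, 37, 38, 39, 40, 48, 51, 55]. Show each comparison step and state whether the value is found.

Binary search for 40 in [9, 11, 17, 18, 19, 24, 26, 32, 37, 38, 39, 40, 48, 51, 55]:

lo=0, hi=14, mid=7, arr[mid]=32 -> 32 < 40, search right half
lo=8, hi=14, mid=11, arr[mid]=40 -> Found target at index 11!

Binary search finds 40 at index 11 after 2 comparisons. The search repeatedly halves the search space by comparing with the middle element.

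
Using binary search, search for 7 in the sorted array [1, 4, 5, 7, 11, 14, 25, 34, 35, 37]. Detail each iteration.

Binary search for 7 in [1, 4, 5, 7, 11, 14, 25, 34, 35, 37]:

lo=0, hi=9, mid=4, arr[mid]=11 -> 11 > 7, search left half
lo=0, hi=3, mid=1, arr[mid]=4 -> 4 < 7, search right half
lo=2, hi=3, mid=2, arr[mid]=5 -> 5 < 7, search right half
lo=3, hi=3, mid=3, arr[mid]=7 -> Found target at index 3!

Binary search finds 7 at index 3 after 4 comparisons. The search repeatedly halves the search space by comparing with the middle element.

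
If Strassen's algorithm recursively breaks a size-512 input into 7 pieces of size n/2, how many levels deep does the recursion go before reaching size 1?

For divide and conquer with division factor 2:

Problem sizes at each level:
Level 0: 512
Level 1: 256
Level 2: 128
Level 3: 64
Level 4: 32
Level 5: 16
Level 6: 8
Level 7: 4
Level 8: 2
Level 9: 1

The root is level 0 and the size-1 base case is level 9 (the tree spans levels 0 through 9, i.e. 10 levels counting the root), so the depth is the number of divisions: log_2(512) = 9

The recursion tree depth is log_2(512) = 9. At each level, the problem size is divided by 2, so it takes 9 divisions to reduce to a base case of size 1. The algorithm makes 7 recursive calls at each level.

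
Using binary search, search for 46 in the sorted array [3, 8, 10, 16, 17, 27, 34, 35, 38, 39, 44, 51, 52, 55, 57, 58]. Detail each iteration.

Binary search for 46 in [3, 8, 10, 16, 17, 27, 34, 35, 38, 39, 44, 51, 52, 55, 57, 58]:

lo=0, hi=15, mid=7, arr[mid]=35 -> 35 < 46, search right half
lo=8, hi=15, mid=11, arr[mid]=51 -> 51 > 46, search left half
lo=8, hi=10, mid=9, arr[mid]=39 -> 39 < 46, search right half
lo=10, hi=10, mid=10, arr[mid]=44 -> 44 < 46, search right half
lo=11 > hi=10, target 46 not found

Binary search determines that 46 is not in the array after 4 comparisons. The search space was exhausted without finding the target.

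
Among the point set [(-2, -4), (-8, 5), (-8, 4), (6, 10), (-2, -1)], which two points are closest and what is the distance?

Computing all pairwise distances among 5 points:

d((-2, -4), (-8, 5)) = 10.8167
d((-2, -4), (-8, 4)) = 10.0
d((-2, -4), (6, 10)) = 16.1245
d((-2, -4), (-2, -1)) = 3.0
d((-8, 5), (-8, 4)) = 1.0 <-- minimum
d((-8, 5), (6, 10)) = 14.8661
d((-8, 5), (-2, -1)) = 8.4853
d((-8, 4), (6, 10)) = 15.2315
d((-8, 4), (-2, -1)) = 7.8102
d((6, 10), (-2, -1)) = 13.6015

Closest pair: (-8, 5) and (-8, 4) with distance 1.0

The closest pair is (-8, 5) and (-8, 4) with Euclidean distance 1.0. For 5 points, brute-force pairwise comparison is shown above. For large n, the divide-and-conquer algorithm (sort by x, recurse on halves, check the dividing strip) achieves O(n log n).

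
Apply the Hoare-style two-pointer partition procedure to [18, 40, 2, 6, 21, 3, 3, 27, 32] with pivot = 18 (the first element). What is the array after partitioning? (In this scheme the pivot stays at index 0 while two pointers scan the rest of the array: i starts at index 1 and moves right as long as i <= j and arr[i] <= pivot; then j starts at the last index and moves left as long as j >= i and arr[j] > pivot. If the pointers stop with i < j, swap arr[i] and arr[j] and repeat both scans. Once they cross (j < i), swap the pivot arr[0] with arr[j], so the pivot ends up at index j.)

Hoare-style two-pointer partition with pivot = 18:

Initial array: [18, 40, 2, 6, 21, 3, 3, 27, 32]

Pointers start at i = 1, j = 8.
i stops at index 1 (arr[1]=40 > 18), j stops at index 6 (arr[6]=3 <= 18): swap arr[1] and arr[6], array becomes [18, 3, 2, 6, 21, 3, 40, 27, 32]
i stops at index 4 (arr[4]=21 > 18), j stops at index 5 (arr[5]=3 <= 18): swap arr[4] and arr[5], array becomes [18, 3, 2, 6, 3, 21, 40, 27, 32]
i ends at 5, j ends at 4: the pointers have crossed (j < i), so scanning stops.

Swap pivot arr[0] with arr[4] to place pivot at position 4: [3, 3, 2, 6, 18, 21, 40, 27, 32]
Pivot position: 4

After partitioning with pivot 18, the array becomes [3, 3, 2, 6, 18, 21, 40, 27, 32]. The pivot is placed at index 4. All elements to the left of the pivot are <= 18, and all elements to the right are > 18.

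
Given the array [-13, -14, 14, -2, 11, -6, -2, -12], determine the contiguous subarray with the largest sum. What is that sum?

Using Kadane's algorithm on [-13, -14, 14, -2, 11, -6, -2, -12]:

Scanning through the array:
Position 1 (value -14): max_ending_here = -14, max_so_far = -13
Position 2 (value 14): max_ending_here = 14, max_so_far = 14
Position 3 (value -2): max_ending_here = 12, max_so_far = 14
Position 4 (value 11): max_ending_here = 23, max_so_far = 23
Position 5 (value -6): max_ending_here = 17, max_so_far = 23
Position 6 (value -2): max_ending_here = 15, max_so_far = 23
Position 7 (value -12): max_ending_here = 3, max_so_far = 23

Maximum subarray: [14, -2, 11]
Maximum sum: 23

The maximum subarray is [14, -2, 11] with sum 23. This subarray runs from index 2 to index 4.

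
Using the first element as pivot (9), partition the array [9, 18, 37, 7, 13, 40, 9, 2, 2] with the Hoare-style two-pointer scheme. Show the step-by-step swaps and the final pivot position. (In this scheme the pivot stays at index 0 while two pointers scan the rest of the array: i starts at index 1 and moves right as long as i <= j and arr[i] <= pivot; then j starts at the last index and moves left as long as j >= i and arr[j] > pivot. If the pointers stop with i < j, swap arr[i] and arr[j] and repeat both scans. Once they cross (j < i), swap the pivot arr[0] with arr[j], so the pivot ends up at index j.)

Hoare-style two-pointer partition with pivot = 9:

Initial array: [9, 18, 37, 7, 13, 40, 9, 2, 2]

Pointers start at i = 1, j = 8.
i stops at index 1 (arr[1]=18 > 9), j stops at index 8 (arr[8]=2 <= 9): swap arr[1] and arr[8], array becomes [9, 2, 37, 7, 13, 40, 9, 2, 18]
i stops at index 2 (arr[2]=37 > 9), j stops at index 7 (arr[7]=2 <= 9): swap arr[2] and arr[7], array becomes [9, 2, 2, 7, 13, 40, 9, 37, 18]
i stops at index 4 (arr[4]=13 > 9), j stops at index 6 (arr[6]=9 <= 9): swap arr[4] and arr[6], array becomes [9, 2, 2, 7, 9, 40, 13, 37, 18]
i ends at 5, j ends at 4: the pointers have crossed (j < i), so scanning stops.

Swap pivot arr[0] with arr[4] to place pivot at position 4: [9, 2, 2, 7, 9, 40, 13, 37, 18]
Pivot position: 4

After partitioning with pivot 9, the array becomes [9, 2, 2, 7, 9, 40, 13, 37, 18]. The pivot is placed at index 4. All elements to the left of the pivot are <= 9, and all elements to the right are > 9.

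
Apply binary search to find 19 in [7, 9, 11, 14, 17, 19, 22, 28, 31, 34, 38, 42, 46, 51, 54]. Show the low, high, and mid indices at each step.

Binary search for 19 in [7, 9, 11, 14, 17, 19, 22, 28, 31, 34, 38, 42, 46, 51, 54]:

lo=0, hi=14, mid=7, arr[mid]=28 -> 28 > 19, search left half
lo=0, hi=6, mid=3, arr[mid]=14 -> 14 < 19, search right half
lo=4, hi=6, mid=5, arr[mid]=19 -> Found target at index 5!

Binary search finds 19 at index 5 after 3 comparisons. The search repeatedly halves the search space by comparing with the middle element.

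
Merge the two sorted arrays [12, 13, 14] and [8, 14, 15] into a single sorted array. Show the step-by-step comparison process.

Merging process:

Compare 12 vs 8: take 8 from right. Merged: [8]
Compare 12 vs 14: take 12 from left. Merged: [8, 12]
Compare 13 vs 14: take 13 from left. Merged: [8, 12, 13]
Compare 14 vs 14: take 14 from left. Merged: [8, 12, 13, 14]
Append remaining from right: [14, 15]. Merged: [8, 12, 13, 14, 14, 15]

Final merged array: [8, 12, 13, 14, 14, 15]
Total comparisons: 4

The merged array is [8, 12, 13, 14, 14, 15], requiring 4 comparisons. The merge step runs in O(n) time where n is the total number of elements.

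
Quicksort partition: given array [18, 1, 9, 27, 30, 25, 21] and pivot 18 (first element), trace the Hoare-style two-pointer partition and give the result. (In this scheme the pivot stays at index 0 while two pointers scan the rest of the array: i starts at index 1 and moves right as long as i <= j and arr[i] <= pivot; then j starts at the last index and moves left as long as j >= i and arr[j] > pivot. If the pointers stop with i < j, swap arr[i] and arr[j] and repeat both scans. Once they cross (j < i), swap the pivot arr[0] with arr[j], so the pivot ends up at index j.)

Hoare-style two-pointer partition with pivot = 18:

Initial array: [18, 1, 9, 27, 30, 25, 21]

Pointers start at i = 1, j = 6.
i ends at 3, j ends at 2: the pointers have crossed (j < i), so scanning stops.

Swap pivot arr[0] with arr[2] to place pivot at position 2: [9, 1, 18, 27, 30, 25, 21]
Pivot position: 2

After partitioning with pivot 18, the array becomes [9, 1, 18, 27, 30, 25, 21]. The pivot is placed at index 2. All elements to the left of the pivot are <= 18, and all elements to the right are > 18.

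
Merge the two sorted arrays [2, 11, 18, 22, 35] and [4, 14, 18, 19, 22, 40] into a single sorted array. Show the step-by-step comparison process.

Merging process:

Compare 2 vs 4: take 2 from left. Merged: [2]
Compare 11 vs 4: take 4 from right. Merged: [2, 4]
Compare 11 vs 14: take 11 from left. Merged: [2, 4, 11]
Compare 18 vs 14: take 14 from right. Merged: [2, 4, 11, 14]
Compare 18 vs 18: take 18 from left. Merged: [2, 4, 11, 14, 18]
Compare 22 vs 18: take 18 from right. Merged: [2, 4, 11, 14, 18, 18]
Compare 22 vs 19: take 19 from right. Merged: [2, 4, 11, 14, 18, 18, 19]
Compare 22 vs 22: take 22 from left. Merged: [2, 4, 11, 14, 18, 18, 19, 22]
Compare 35 vs 22: take 22 from right. Merged: [2, 4, 11, 14, 18, 18, 19, 22, 22]
Compare 35 vs 40: take 35 from left. Merged: [2, 4, 11, 14, 18, 18, 19, 22, 22, 35]
Append remaining from right: [40]. Merged: [2, 4, 11, 14, 18, 18, 19, 22, 22, 35, 40]

Final merged array: [2, 4, 11, 14, 18, 18, 19, 22, 22, 35, 40]
Total comparisons: 10

The merged array is [2, 4, 11, 14, 18, 18, 19, 22, 22, 35, 40], requiring 10 comparisons. The merge step runs in O(n) time where n is the total number of elements.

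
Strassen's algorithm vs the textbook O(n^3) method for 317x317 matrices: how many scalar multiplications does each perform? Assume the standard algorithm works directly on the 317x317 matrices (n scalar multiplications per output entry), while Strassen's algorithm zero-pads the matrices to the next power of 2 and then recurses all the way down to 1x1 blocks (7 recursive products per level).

Matrix multiplication for 317x317 matrices:

Strassen's algorithm requires power-of-2 dimensions. Pad 317x317 to 512x512 (next power of 2).

Standard algorithm: 317^3 = 31855013 multiplications
Strassen's algorithm: 7^(log2(512)) = 7^9 = 40353607 multiplications
Difference: 31855013 - 40353607 = -8498594 (Strassen uses MORE here due to padding overhead — for small or just-over-power-of-2 n, padding can outweigh the per-level savings)

Standard: 31855013 multiplications (317^3). Strassen: 40353607 multiplications (7^9, after padding to 512x512). Strassen reduces 8 recursive multiplications to 7 at each level.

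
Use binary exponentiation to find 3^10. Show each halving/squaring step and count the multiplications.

Computing 3^10 by squaring (build up from 3^1; each line after the first costs one multiplication):

3^1 = 3
3^2 = (3^1)^2 = 3^2 = 9
3^4 = (3^2)^2 = 9^2 = 81
3^5 = 3 * 3^4 = 3 * 81 = 243
3^10 = (3^5)^2 = 243^2 = 59049

Result: 59049
Multiplications needed: 4 (4 lines after 3^1)

3^10 = 59049. Using exponentiation by squaring, this requires 4 multiplications. The key idea: if the exponent is even, square the half-power; if odd, multiply by the base once.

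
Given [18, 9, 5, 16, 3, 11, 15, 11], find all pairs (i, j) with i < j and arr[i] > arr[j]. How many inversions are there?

Finding inversions in [18, 9, 5, 16, 3, 11, 15, 11]:

(0, 1): arr[0]=18 > arr[1]=9
(0, 2): arr[0]=18 > arr[2]=5
(0, 3): arr[0]=18 > arr[3]=16
(0, 4): arr[0]=18 > arr[4]=3
(0, 5): arr[0]=18 > arr[5]=11
(0, 6): arr[0]=18 > arr[6]=15
(0, 7): arr[0]=18 > arr[7]=11
(1, 2): arr[1]=9 > arr[2]=5
(1, 4): arr[1]=9 > arr[4]=3
(2, 4): arr[2]=5 > arr[4]=3
(3, 4): arr[3]=16 > arr[4]=3
(3, 5): arr[3]=16 > arr[5]=11
(3, 6): arr[3]=16 > arr[6]=15
(3, 7): arr[3]=16 > arr[7]=11
(6, 7): arr[6]=15 > arr[7]=11

Total inversions: 15

The array has 15 inversion(s): (0,1), (0,2), (0,3), (0,4), (0,5), (0,6), (0,7), (1,2), (1,4), (2,4), (3,4), (3,5), (3,6), (3,7), (6,7). Each pair (i,j) satisfies i < j and arr[i] > arr[j].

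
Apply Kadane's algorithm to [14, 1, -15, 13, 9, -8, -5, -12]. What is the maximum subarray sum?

Using Kadane's algorithm on [14, 1, -15, 13, 9, -8, -5, -12]:

Scanning through the array:
Position 1 (value 1): max_ending_here = 15, max_so_far = 15
Position 2 (value -15): max_ending_here = 0, max_so_far = 15
Position 3 (value 13): max_ending_here = 13, max_so_far = 15
Position 4 (value 9): max_ending_here = 22, max_so_far = 22
Position 5 (value -8): max_ending_here = 14, max_so_far = 22
Position 6 (value -5): max_ending_here = 9, max_so_far = 22
Position 7 (value -12): max_ending_here = -3, max_so_far = 22

Maximum subarray: [14, 1, -15, 13, 9]
Maximum sum: 22

The maximum subarray is [14, 1, -15, 13, 9] with sum 22. This subarray runs from index 0 to index 4.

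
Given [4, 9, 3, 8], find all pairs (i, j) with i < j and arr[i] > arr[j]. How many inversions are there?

Finding inversions in [4, 9, 3, 8]:

(0, 2): arr[0]=4 > arr[2]=3
(1, 2): arr[1]=9 > arr[2]=3
(1, 3): arr[1]=9 > arr[3]=8

Total inversions: 3

The array has 3 inversion(s): (0,2), (1,2), (1,3). Each pair (i,j) satisfies i < j and arr[i] > arr[j].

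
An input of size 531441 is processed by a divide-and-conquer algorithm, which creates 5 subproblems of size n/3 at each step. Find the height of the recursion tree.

For divide and conquer with division factor 3:

Problem sizes at each level:
Level 0: 531441
Level 1: 177147
Level 2: 59049
Level 3: 19683
Level 4: 6561
Level 5: 2187
Level 6: 729
Level 7: 243
Level 8: 81
Level 9: 27
Level 10: 9
Level 11: 3
Level 12: 1

The root is level 0 and the size-1 base case is level 12 (the tree spans levels 0 through 12, i.e. 13 levels counting the root), so the depth is the number of divisions: log_3(531441) = 12

The recursion tree depth is log_3(531441) = 12. At each level, the problem size is divided by 3, so it takes 12 divisions to reduce to a base case of size 1. The algorithm makes 5 recursive calls at each level.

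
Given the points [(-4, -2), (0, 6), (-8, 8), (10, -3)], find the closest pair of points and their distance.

Computing all pairwise distances among 4 points:

d((-4, -2), (0, 6)) = 8.9443
d((-4, -2), (-8, 8)) = 10.7703
d((-4, -2), (10, -3)) = 14.0357
d((0, 6), (-8, 8)) = 8.2462 <-- minimum
d((0, 6), (10, -3)) = 13.4536
d((-8, 8), (10, -3)) = 21.095

Closest pair: (0, 6) and (-8, 8) with distance 8.2462

The closest pair is (0, 6) and (-8, 8) with Euclidean distance 8.2462. For 4 points, brute-force pairwise comparison is shown above. For large n, the divide-and-conquer algorithm (sort by x, recurse on halves, check the dividing strip) achieves O(n log n).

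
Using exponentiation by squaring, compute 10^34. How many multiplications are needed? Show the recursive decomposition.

Computing 10^34 by squaring (build up from 10^1; each line after the first costs one multiplication):

10^1 = 10
10^2 = (10^1)^2 = 10^2 = 100
10^4 = (10^2)^2 = 100^2 = 10000
10^8 = (10^4)^2 = 10000^2 = 100000000
10^16 = (10^8)^2 = 100000000^2 = 10000000000000000
10^17 = 10 * 10^16 = 10 * 10000000000000000 = 100000000000000000
10^34 = (10^17)^2 = 100000000000000000^2 = 10000000000000000000000000000000000

Result: 10000000000000000000000000000000000
Multiplications needed: 6 (6 lines after 10^1)

10^34 = 10000000000000000000000000000000000. Using exponentiation by squaring, this requires 6 multiplications. The key idea: if the exponent is even, square the half-power; if odd, multiply by the base once.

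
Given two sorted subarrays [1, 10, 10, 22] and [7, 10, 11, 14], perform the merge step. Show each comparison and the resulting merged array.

Merging process:

Compare 1 vs 7: take 1 from left. Merged: [1]
Compare 10 vs 7: take 7 from right. Merged: [1, 7]
Compare 10 vs 10: take 10 from left. Merged: [1, 7, 10]
Compare 10 vs 10: take 10 from left. Merged: [1, 7, 10, 10]
Compare 22 vs 10: take 10 from right. Merged: [1, 7, 10, 10, 10]
Compare 22 vs 11: take 11 from right. Merged: [1, 7, 10, 10, 10, 11]
Compare 22 vs 14: take 14 from right. Merged: [1, 7, 10, 10, 10, 11, 14]
Append remaining from left: [22]. Merged: [1, 7, 10, 10, 10, 11, 14, 22]

Final merged array: [1, 7, 10, 10, 10, 11, 14, 22]
Total comparisons: 7

The merged array is [1, 7, 10, 10, 10, 11, 14, 22], requiring 7 comparisons. The merge step runs in O(n) time where n is the total number of elements.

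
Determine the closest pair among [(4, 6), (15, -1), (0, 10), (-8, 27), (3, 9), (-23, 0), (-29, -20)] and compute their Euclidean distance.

Computing all pairwise distances among 7 points:

d((4, 6), (15, -1)) = 13.0384
d((4, 6), (0, 10)) = 5.6569
d((4, 6), (-8, 27)) = 24.1868
d((4, 6), (3, 9)) = 3.1623 <-- minimum
d((4, 6), (-23, 0)) = 27.6586
d((4, 6), (-29, -20)) = 42.0119
d((15, -1), (0, 10)) = 18.6011
d((15, -1), (-8, 27)) = 36.2353
d((15, -1), (3, 9)) = 15.6205
d((15, -1), (-23, 0)) = 38.0132
d((15, -1), (-29, -20)) = 47.927
d((0, 10), (-8, 27)) = 18.7883
d((0, 10), (3, 9)) = 3.1623 <-- minimum
d((0, 10), (-23, 0)) = 25.0799
d((0, 10), (-29, -20)) = 41.7253
d((-8, 27), (3, 9)) = 21.095
d((-8, 27), (-23, 0)) = 30.8869
d((-8, 27), (-29, -20)) = 51.4782
d((3, 9), (-23, 0)) = 27.5136
d((3, 9), (-29, -20)) = 43.1856
d((-23, 0), (-29, -20)) = 20.8806

Minimum distance: 3.1623 (tie among 2 pairs: (4, 6) and (3, 9); (0, 10) and (3, 9))

The minimum Euclidean distance is 3.1623. There is a tie: 2 pairs achieve this minimum — (4, 6) and (3, 9); (0, 10) and (3, 9). Any of these is a valid closest pair. For 7 points, brute-force pairwise comparison is shown above. For large n, the divide-and-conquer algorithm (sort by x, recurse on halves, check the dividing strip) achieves O(n log n).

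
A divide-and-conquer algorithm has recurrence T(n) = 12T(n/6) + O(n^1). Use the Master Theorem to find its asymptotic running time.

Master Theorem for T(n) = 12T(n/6) + O(n^1):

a = 12, b = 6, c = 1
log_b(a) = log_6(12) = 1.3869

Case 1: c = 1 < log_6(12) = 1.3869
T(n) = O(n^(log_6 12))

For T(n) = 12T(n/6) + O(n^1): log_6(12) = 1.3869. This is Case 1 of the Master Theorem (c < log_b(a), work dominated by leaves), giving O(n^(log_6 12)).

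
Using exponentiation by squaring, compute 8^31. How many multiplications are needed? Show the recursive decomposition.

Computing 8^31 by squaring (build up from 8^1; each line after the first costs one multiplication):

8^1 = 8
8^2 = (8^1)^2 = 8^2 = 64
8^3 = 8 * 8^2 = 8 * 64 = 512
8^6 = (8^3)^2 = 512^2 = 262144
8^7 = 8 * 8^6 = 8 * 262144 = 2097152
8^14 = (8^7)^2 = 2097152^2 = 4398046511104
8^15 = 8 * 8^14 = 8 * 4398046511104 = 35184372088832
8^30 = (8^15)^2 = 35184372088832^2 = 1237940039285380274899124224
8^31 = 8 * 8^30 = 8 * 1237940039285380274899124224 = 9903520314283042199192993792

Result: 9903520314283042199192993792
Multiplications needed: 8 (8 lines after 8^1)

8^31 = 9903520314283042199192993792. Using exponentiation by squaring, this requires 8 multiplications. The key idea: if the exponent is even, square the half-power; if odd, multiply by the base once.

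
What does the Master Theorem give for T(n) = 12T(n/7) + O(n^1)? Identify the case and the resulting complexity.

Master Theorem for T(n) = 12T(n/7) + O(n^1):

a = 12, b = 7, c = 1
log_b(a) = log_7(12) = 1.2770

Case 1: c = 1 < log_7(12) = 1.2770
T(n) = O(n^(log_7 12))

For T(n) = 12T(n/7) + O(n^1): log_7(12) = 1.2770. This is Case 1 of the Master Theorem (c < log_b(a), work dominated by leaves), giving O(n^(log_7 12)).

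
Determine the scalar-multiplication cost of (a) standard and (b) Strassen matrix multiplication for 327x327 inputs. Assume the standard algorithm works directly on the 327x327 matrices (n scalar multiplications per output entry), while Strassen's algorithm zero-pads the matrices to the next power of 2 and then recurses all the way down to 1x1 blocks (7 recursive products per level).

Matrix multiplication for 327x327 matrices:

Strassen's algorithm requires power-of-2 dimensions. Pad 327x327 to 512x512 (next power of 2).

Standard algorithm: 327^3 = 34965783 multiplications
Strassen's algorithm: 7^(log2(512)) = 7^9 = 40353607 multiplications
Difference: 34965783 - 40353607 = -5387824 (Strassen uses MORE here due to padding overhead — for small or just-over-power-of-2 n, padding can outweigh the per-level savings)

Standard: 34965783 multiplications (327^3). Strassen: 40353607 multiplications (7^9, after padding to 512x512). Strassen reduces 8 recursive multiplications to 7 at each level.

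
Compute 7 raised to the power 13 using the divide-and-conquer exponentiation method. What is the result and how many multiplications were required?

Computing 7^13 by squaring (build up from 7^1; each line after the first costs one multiplication):

7^1 = 7
7^2 = (7^1)^2 = 7^2 = 49
7^3 = 7 * 7^2 = 7 * 49 = 343
7^6 = (7^3)^2 = 343^2 = 117649
7^12 = (7^6)^2 = 117649^2 = 13841287201
7^13 = 7 * 7^12 = 7 * 13841287201 = 96889010407

Result: 96889010407
Multiplications needed: 5 (5 lines after 7^1)

7^13 = 96889010407. Using exponentiation by squaring, this requires 5 multiplications. The key idea: if the exponent is even, square the half-power; if odd, multiply by the base once.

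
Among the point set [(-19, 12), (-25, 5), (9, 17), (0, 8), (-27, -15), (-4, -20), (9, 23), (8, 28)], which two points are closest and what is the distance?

Computing all pairwise distances among 8 points:

d((-19, 12), (-25, 5)) = 9.2195
d((-19, 12), (9, 17)) = 28.4429
d((-19, 12), (0, 8)) = 19.4165
d((-19, 12), (-27, -15)) = 28.1603
d((-19, 12), (-4, -20)) = 35.3412
d((-19, 12), (9, 23)) = 30.0832
d((-19, 12), (8, 28)) = 31.3847
d((-25, 5), (9, 17)) = 36.0555
d((-25, 5), (0, 8)) = 25.1794
d((-25, 5), (-27, -15)) = 20.0998
d((-25, 5), (-4, -20)) = 32.6497
d((-25, 5), (9, 23)) = 38.4708
d((-25, 5), (8, 28)) = 40.2244
d((9, 17), (0, 8)) = 12.7279
d((9, 17), (-27, -15)) = 48.1664
d((9, 17), (-4, -20)) = 39.2173
d((9, 17), (9, 23)) = 6.0
d((9, 17), (8, 28)) = 11.0454
d((0, 8), (-27, -15)) = 35.4683
d((0, 8), (-4, -20)) = 28.2843
d((0, 8), (9, 23)) = 17.4929
d((0, 8), (8, 28)) = 21.5407
d((-27, -15), (-4, -20)) = 23.5372
d((-27, -15), (9, 23)) = 52.345
d((-27, -15), (8, 28)) = 55.4437
d((-4, -20), (9, 23)) = 44.9222
d((-4, -20), (8, 28)) = 49.4773
d((9, 23), (8, 28)) = 5.099 <-- minimum

Closest pair: (9, 23) and (8, 28) with distance 5.099

The closest pair is (9, 23) and (8, 28) with Euclidean distance 5.099. For 8 points, brute-force pairwise comparison is shown above. For large n, the divide-and-conquer algorithm (sort by x, recurse on halves, check the dividing strip) achieves O(n log n).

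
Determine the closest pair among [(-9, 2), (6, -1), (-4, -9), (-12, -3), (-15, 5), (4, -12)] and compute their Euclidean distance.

Computing all pairwise distances among 6 points:

d((-9, 2), (6, -1)) = 15.2971
d((-9, 2), (-4, -9)) = 12.083
d((-9, 2), (-12, -3)) = 5.831 <-- minimum
d((-9, 2), (-15, 5)) = 6.7082
d((-9, 2), (4, -12)) = 19.105
d((6, -1), (-4, -9)) = 12.8062
d((6, -1), (-12, -3)) = 18.1108
d((6, -1), (-15, 5)) = 21.8403
d((6, -1), (4, -12)) = 11.1803
d((-4, -9), (-12, -3)) = 10.0
d((-4, -9), (-15, 5)) = 17.8045
d((-4, -9), (4, -12)) = 8.544
d((-12, -3), (-15, 5)) = 8.544
d((-12, -3), (4, -12)) = 18.3576
d((-15, 5), (4, -12)) = 25.4951

Closest pair: (-9, 2) and (-12, -3) with distance 5.831

The closest pair is (-9, 2) and (-12, -3) with Euclidean distance 5.831. For 6 points, brute-force pairwise comparison is shown above. For large n, the divide-and-conquer algorithm (sort by x, recurse on halves, check the dividing strip) achieves O(n log n).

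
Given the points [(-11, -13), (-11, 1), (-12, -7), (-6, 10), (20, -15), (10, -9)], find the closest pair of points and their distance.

Computing all pairwise distances among 6 points:

d((-11, -13), (-11, 1)) = 14.0
d((-11, -13), (-12, -7)) = 6.0828 <-- minimum
d((-11, -13), (-6, 10)) = 23.5372
d((-11, -13), (20, -15)) = 31.0644
d((-11, -13), (10, -9)) = 21.3776
d((-11, 1), (-12, -7)) = 8.0623
d((-11, 1), (-6, 10)) = 10.2956
d((-11, 1), (20, -15)) = 34.8855
d((-11, 1), (10, -9)) = 23.2594
d((-12, -7), (-6, 10)) = 18.0278
d((-12, -7), (20, -15)) = 32.9848
d((-12, -7), (10, -9)) = 22.0907
d((-6, 10), (20, -15)) = 36.0694
d((-6, 10), (10, -9)) = 24.8395
d((20, -15), (10, -9)) = 11.6619

Closest pair: (-11, -13) and (-12, -7) with distance 6.0828

The closest pair is (-11, -13) and (-12, -7) with Euclidean distance 6.0828. For 6 points, brute-force pairwise comparison is shown above. For large n, the divide-and-conquer algorithm (sort by x, recurse on halves, check the dividing strip) achieves O(n log n).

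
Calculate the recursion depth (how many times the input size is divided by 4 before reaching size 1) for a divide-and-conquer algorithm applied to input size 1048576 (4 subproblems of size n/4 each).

For divide and conquer with division factor 4:

Problem sizes at each level:
Level 0: 1048576
Level 1: 262144
Level 2: 65536
Level 3: 16384
Level 4: 4096
Level 5: 1024
Level 6: 256
Level 7: 64
Level 8: 16
Level 9: 4
Level 10: 1

The root is level 0 and the size-1 base case is level 10 (the tree spans levels 0 through 10, i.e. 11 levels counting the root), so the depth is the number of divisions: log_4(1048576) = 10

The recursion tree depth is log_4(1048576) = 10. At each level, the problem size is divided by 4, so it takes 10 divisions to reduce to a base case of size 1. The algorithm makes 4 recursive calls at each level.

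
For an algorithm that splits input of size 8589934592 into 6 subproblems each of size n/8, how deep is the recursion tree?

For divide and conquer with division factor 8:

Problem sizes at each level:
Level 0: 8589934592
Level 1: 1073741824
Level 2: 134217728
Level 3: 16777216
Level 4: 2097152
Level 5: 262144
Level 6: 32768
Level 7: 4096
Level 8: 512
Level 9: 64
Level 10: 8
Level 11: 1

The root is level 0 and the size-1 base case is level 11 (the tree spans levels 0 through 11, i.e. 12 levels counting the root), so the depth is the number of divisions: log_8(8589934592) = 11

The recursion tree depth is log_8(8589934592) = 11. At each level, the problem size is divided by 8, so it takes 11 divisions to reduce to a base case of size 1. The algorithm makes 6 recursive calls at each level.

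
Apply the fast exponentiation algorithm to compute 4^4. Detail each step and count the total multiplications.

Computing 4^4 by squaring (build up from 4^1; each line after the first costs one multiplication):

4^1 = 4
4^2 = (4^1)^2 = 4^2 = 16
4^4 = (4^2)^2 = 16^2 = 256

Result: 256
Multiplications needed: 2 (2 lines after 4^1)

4^4 = 256. Using exponentiation by squaring, this requires 2 multiplications. The key idea: if the exponent is even, square the half-power; if odd, multiply by the base once.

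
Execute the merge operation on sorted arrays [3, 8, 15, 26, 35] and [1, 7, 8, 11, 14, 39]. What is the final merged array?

Merging process:

Compare 3 vs 1: take 1 from right. Merged: [1]
Compare 3 vs 7: take 3 from left. Merged: [1, 3]
Compare 8 vs 7: take 7 from right. Merged: [1, 3, 7]
Compare 8 vs 8: take 8 from left. Merged: [1, 3, 7, 8]
Compare 15 vs 8: take 8 from right. Merged: [1, 3, 7, 8, 8]
Compare 15 vs 11: take 11 from right. Merged: [1, 3, 7, 8, 8, 11]
Compare 15 vs 14: take 14 from right. Merged: [1, 3, 7, 8, 8, 11, 14]
Compare 15 vs 39: take 15 from left. Merged: [1, 3, 7, 8, 8, 11, 14, 15]
Compare 26 vs 39: take 26 from left. Merged: [1, 3, 7, 8, 8, 11, 14, 15, 26]
Compare 35 vs 39: take 35 from left. Merged: [1, 3, 7, 8, 8, 11, 14, 15, 26, 35]
Append remaining from right: [39]. Merged: [1, 3, 7, 8, 8, 11, 14, 15, 26, 35, 39]

Final merged array: [1, 3, 7, 8, 8, 11, 14, 15, 26, 35, 39]
Total comparisons: 10

The merged array is [1, 3, 7, 8, 8, 11, 14, 15, 26, 35, 39], requiring 10 comparisons. The merge step runs in O(n) time where n is the total number of elements.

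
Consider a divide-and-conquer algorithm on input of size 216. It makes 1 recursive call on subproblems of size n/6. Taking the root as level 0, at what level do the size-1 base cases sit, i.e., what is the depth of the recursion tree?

For divide and conquer with division factor 6:

Problem sizes at each level:
Level 0: 216
Level 1: 36
Level 2: 6
Level 3: 1

The root is level 0 and the size-1 base case is level 3 (the tree spans levels 0 through 3, i.e. 4 levels counting the root), so the depth is the number of divisions: log_6(216) = 3

The recursion tree depth is log_6(216) = 3. At each level, the problem size is divided by 6, so it takes 3 divisions to reduce to a base case of size 1. The algorithm makes 1 recursive call at each level.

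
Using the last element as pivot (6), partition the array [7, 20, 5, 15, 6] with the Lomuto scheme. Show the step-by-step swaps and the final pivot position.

Lomuto partition with pivot = 6:

Initial array: [7, 20, 5, 15, 6]

arr[0]=7 > 6: no swap
arr[1]=20 > 6: no swap
arr[2]=5 <= 6: swap with position 0, array becomes [5, 20, 7, 15, 6]
arr[3]=15 > 6: no swap

Place pivot at position 1: [5, 6, 7, 15, 20]
Pivot position: 1

After partitioning with pivot 6, the array becomes [5, 6, 7, 15, 20]. The pivot is placed at index 1. All elements to the left of the pivot are <= 6, and all elements to the right are > 6.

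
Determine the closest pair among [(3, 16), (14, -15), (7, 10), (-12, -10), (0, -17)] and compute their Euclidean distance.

Computing all pairwise distances among 5 points:

d((3, 16), (14, -15)) = 32.8938
d((3, 16), (7, 10)) = 7.2111 <-- minimum
d((3, 16), (-12, -10)) = 30.0167
d((3, 16), (0, -17)) = 33.1361
d((14, -15), (7, 10)) = 25.9615
d((14, -15), (-12, -10)) = 26.4764
d((14, -15), (0, -17)) = 14.1421
d((7, 10), (-12, -10)) = 27.5862
d((7, 10), (0, -17)) = 27.8927
d((-12, -10), (0, -17)) = 13.8924

Closest pair: (3, 16) and (7, 10) with distance 7.2111

The closest pair is (3, 16) and (7, 10) with Euclidean distance 7.2111. For 5 points, brute-force pairwise comparison is shown above. For large n, the divide-and-conquer algorithm (sort by x, recurse on halves, check the dividing strip) achieves O(n log n).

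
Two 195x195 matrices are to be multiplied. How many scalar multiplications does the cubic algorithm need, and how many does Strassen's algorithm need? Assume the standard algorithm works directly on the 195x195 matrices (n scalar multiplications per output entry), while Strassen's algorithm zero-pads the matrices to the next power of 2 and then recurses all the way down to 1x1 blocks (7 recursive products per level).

Matrix multiplication for 195x195 matrices:

Strassen's algorithm requires power-of-2 dimensions. Pad 195x195 to 256x256 (next power of 2).

Standard algorithm: 195^3 = 7414875 multiplications
Strassen's algorithm: 7^(log2(256)) = 7^8 = 5764801 multiplications
Savings: 7414875 - 5764801 = 1650074 multiplications

Standard: 7414875 multiplications (195^3). Strassen: 5764801 multiplications (7^8, after padding to 256x256). Strassen reduces 8 recursive multiplications to 7 at each level.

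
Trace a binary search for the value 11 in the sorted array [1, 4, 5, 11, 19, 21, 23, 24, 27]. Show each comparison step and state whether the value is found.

Binary search for 11 in [1, 4, 5, 11, 19, 21, 23, 24, 27]:

lo=0, hi=8, mid=4, arr[mid]=19 -> 19 > 11, search left half
lo=0, hi=3, mid=1, arr[mid]=4 -> 4 < 11, search right half
lo=2, hi=3, mid=2, arr[mid]=5 -> 5 < 11, search right half
lo=3, hi=3, mid=3, arr[mid]=11 -> Found target at index 3!

Binary search finds 11 at index 3 after 4 comparisons. The search repeatedly halves the search space by comparing with the middle element.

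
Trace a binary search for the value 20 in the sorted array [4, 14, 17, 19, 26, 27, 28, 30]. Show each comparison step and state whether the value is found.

Binary search for 20 in [4, 14, 17, 19, 26, 27, 28, 30]:

lo=0, hi=7, mid=3, arr[mid]=19 -> 19 < 20, search right half
lo=4, hi=7, mid=5, arr[mid]=27 -> 27 > 20, search left half
lo=4, hi=4, mid=4, arr[mid]=26 -> 26 > 20, search left half
lo=4 > hi=3, target 20 not found

Binary search determines that 20 is not in the array after 3 comparisons. The search space was exhausted without finding the target.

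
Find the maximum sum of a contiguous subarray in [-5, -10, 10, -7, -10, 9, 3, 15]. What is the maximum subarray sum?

Using Kadane's algorithm on [-5, -10, 10, -7, -10, 9, 3, 15]:

Scanning through the array:
Position 1 (value -10): max_ending_here = -10, max_so_far = -5
Position 2 (value 10): max_ending_here = 10, max_so_far = 10
Position 3 (value -7): max_ending_here = 3, max_so_far = 10
Position 4 (value -10): max_ending_here = -7, max_so_far = 10
Position 5 (value 9): max_ending_here = 9, max_so_far = 10
Position 6 (value 3): max_ending_here = 12, max_so_far = 12
Position 7 (value 15): max_ending_here = 27, max_so_far = 27

Maximum subarray: [9, 3, 15]
Maximum sum: 27

The maximum subarray is [9, 3, 15] with sum 27. This subarray runs from index 5 to index 7.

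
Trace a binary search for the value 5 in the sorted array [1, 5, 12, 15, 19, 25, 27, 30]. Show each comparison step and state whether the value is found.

Binary search for 5 in [1, 5, 12, 15, 19, 25, 27, 30]:

lo=0, hi=7, mid=3, arr[mid]=15 -> 15 > 5, search left half
lo=0, hi=2, mid=1, arr[mid]=5 -> Found target at index 1!

Binary search finds 5 at index 1 after 2 comparisons. The search repeatedly halves the search space by comparing with the middle element.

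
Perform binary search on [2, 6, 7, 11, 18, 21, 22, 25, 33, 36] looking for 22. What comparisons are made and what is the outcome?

Binary search for 22 in [2, 6, 7, 11, 18, 21, 22, 25, 33, 36]:

lo=0, hi=9, mid=4, arr[mid]=18 -> 18 < 22, search right half
lo=5, hi=9, mid=7, arr[mid]=25 -> 25 > 22, search left half
lo=5, hi=6, mid=5, arr[mid]=21 -> 21 < 22, search right half
lo=6, hi=6, mid=6, arr[mid]=22 -> Found target at index 6!

Binary search finds 22 at index 6 after 4 comparisons. The search repeatedly halves the search space by comparing with the middle element.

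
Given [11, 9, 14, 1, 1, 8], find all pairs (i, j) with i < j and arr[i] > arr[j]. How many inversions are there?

Finding inversions in [11, 9, 14, 1, 1, 8]:

(0, 1): arr[0]=11 > arr[1]=9
(0, 3): arr[0]=11 > arr[3]=1
(0, 4): arr[0]=11 > arr[4]=1
(0, 5): arr[0]=11 > arr[5]=8
(1, 3): arr[1]=9 > arr[3]=1
(1, 4): arr[1]=9 > arr[4]=1
(1, 5): arr[1]=9 > arr[5]=8
(2, 3): arr[2]=14 > arr[3]=1
(2, 4): arr[2]=14 > arr[4]=1
(2, 5): arr[2]=14 > arr[5]=8

Total inversions: 10

The array has 10 inversion(s): (0,1), (0,3), (0,4), (0,5), (1,3), (1,4), (1,5), (2,3), (2,4), (2,5). Each pair (i,j) satisfies i < j and arr[i] > arr[j].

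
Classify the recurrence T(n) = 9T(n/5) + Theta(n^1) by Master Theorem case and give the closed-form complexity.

Master Theorem for T(n) = 9T(n/5) + O(n^1):

a = 9, b = 5, c = 1
log_b(a) = log_5(9) = 1.3652

Case 1: c = 1 < log_5(9) = 1.3652
T(n) = O(n^(log_5 9))

For T(n) = 9T(n/5) + O(n^1): log_5(9) = 1.3652. This is Case 1 of the Master Theorem (c < log_b(a), work dominated by leaves), giving O(n^(log_5 9)).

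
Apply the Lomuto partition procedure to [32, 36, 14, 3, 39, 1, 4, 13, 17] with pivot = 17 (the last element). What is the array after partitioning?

Lomuto partition with pivot = 17:

Initial array: [32, 36, 14, 3, 39, 1, 4, 13, 17]

arr[0]=32 > 17: no swap
arr[1]=36 > 17: no swap
arr[2]=14 <= 17: swap with position 0, array becomes [14, 36, 32, 3, 39, 1, 4, 13, 17]
arr[3]=3 <= 17: swap with position 1, array becomes [14, 3, 32, 36, 39, 1, 4, 13, 17]
arr[4]=39 > 17: no swap
arr[5]=1 <= 17: swap with position 2, array becomes [14, 3, 1, 36, 39, 32, 4, 13, 17]
arr[6]=4 <= 17: swap with position 3, array becomes [14, 3, 1, 4, 39, 32, 36, 13, 17]
arr[7]=13 <= 17: swap with position 4, array becomes [14, 3, 1, 4, 13, 32, 36, 39, 17]

Place pivot at position 5: [14, 3, 1, 4, 13, 17, 36, 39, 32]
Pivot position: 5

After partitioning with pivot 17, the array becomes [14, 3, 1, 4, 13, 17, 36, 39, 32]. The pivot is placed at index 5. All elements to the left of the pivot are <= 17, and all elements to the right are > 17.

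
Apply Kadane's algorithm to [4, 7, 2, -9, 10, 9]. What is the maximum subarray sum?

Using Kadane's algorithm on [4, 7, 2, -9, 10, 9]:

Scanning through the array:
Position 1 (value 7): max_ending_here = 11, max_so_far = 11
Position 2 (value 2): max_ending_here = 13, max_so_far = 13
Position 3 (value -9): max_ending_here = 4, max_so_far = 13
Position 4 (value 10): max_ending_here = 14, max_so_far = 14
Position 5 (value 9): max_ending_here = 23, max_so_far = 23

Maximum subarray: [4, 7, 2, -9, 10, 9]
Maximum sum: 23

The maximum subarray is [4, 7, 2, -9, 10, 9] with sum 23. This subarray runs from index 0 to index 5.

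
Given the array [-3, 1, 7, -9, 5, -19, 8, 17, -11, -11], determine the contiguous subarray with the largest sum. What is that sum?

Using Kadane's algorithm on [-3, 1, 7, -9, 5, -19, 8, 17, -11, -11]:

Scanning through the array:
Position 1 (value 1): max_ending_here = 1, max_so_far = 1
Position 2 (value 7): max_ending_here = 8, max_so_far = 8
Position 3 (value -9): max_ending_here = -1, max_so_far = 8
Position 4 (value 5): max_ending_here = 5, max_so_far = 8
Position 5 (value -19): max_ending_here = -14, max_so_far = 8
Position 6 (value 8): max_ending_here = 8, max_so_far = 8
Position 7 (value 17): max_ending_here = 25, max_so_far = 25
Position 8 (value -11): max_ending_here = 14, max_so_far = 25
Position 9 (value -11): max_ending_here = 3, max_so_far = 25

Maximum subarray: [8, 17]
Maximum sum: 25

The maximum subarray is [8, 17] with sum 25. This subarray runs from index 6 to index 7.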